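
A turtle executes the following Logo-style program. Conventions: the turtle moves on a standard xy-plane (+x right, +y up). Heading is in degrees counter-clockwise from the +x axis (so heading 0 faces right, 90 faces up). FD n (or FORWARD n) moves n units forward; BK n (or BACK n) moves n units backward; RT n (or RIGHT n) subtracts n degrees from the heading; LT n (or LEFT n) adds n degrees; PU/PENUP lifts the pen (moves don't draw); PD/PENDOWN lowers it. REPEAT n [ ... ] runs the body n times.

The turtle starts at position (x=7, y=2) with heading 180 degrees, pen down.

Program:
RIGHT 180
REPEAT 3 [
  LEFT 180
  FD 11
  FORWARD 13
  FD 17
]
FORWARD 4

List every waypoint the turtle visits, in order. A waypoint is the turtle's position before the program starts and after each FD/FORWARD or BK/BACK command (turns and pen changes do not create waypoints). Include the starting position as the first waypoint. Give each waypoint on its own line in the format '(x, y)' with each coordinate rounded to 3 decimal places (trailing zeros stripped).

Answer: (7, 2)
(-4, 2)
(-17, 2)
(-34, 2)
(-23, 2)
(-10, 2)
(7, 2)
(-4, 2)
(-17, 2)
(-34, 2)
(-38, 2)

Derivation:
Executing turtle program step by step:
Start: pos=(7,2), heading=180, pen down
RT 180: heading 180 -> 0
REPEAT 3 [
  -- iteration 1/3 --
  LT 180: heading 0 -> 180
  FD 11: (7,2) -> (-4,2) [heading=180, draw]
  FD 13: (-4,2) -> (-17,2) [heading=180, draw]
  FD 17: (-17,2) -> (-34,2) [heading=180, draw]
  -- iteration 2/3 --
  LT 180: heading 180 -> 0
  FD 11: (-34,2) -> (-23,2) [heading=0, draw]
  FD 13: (-23,2) -> (-10,2) [heading=0, draw]
  FD 17: (-10,2) -> (7,2) [heading=0, draw]
  -- iteration 3/3 --
  LT 180: heading 0 -> 180
  FD 11: (7,2) -> (-4,2) [heading=180, draw]
  FD 13: (-4,2) -> (-17,2) [heading=180, draw]
  FD 17: (-17,2) -> (-34,2) [heading=180, draw]
]
FD 4: (-34,2) -> (-38,2) [heading=180, draw]
Final: pos=(-38,2), heading=180, 10 segment(s) drawn
Waypoints (11 total):
(7, 2)
(-4, 2)
(-17, 2)
(-34, 2)
(-23, 2)
(-10, 2)
(7, 2)
(-4, 2)
(-17, 2)
(-34, 2)
(-38, 2)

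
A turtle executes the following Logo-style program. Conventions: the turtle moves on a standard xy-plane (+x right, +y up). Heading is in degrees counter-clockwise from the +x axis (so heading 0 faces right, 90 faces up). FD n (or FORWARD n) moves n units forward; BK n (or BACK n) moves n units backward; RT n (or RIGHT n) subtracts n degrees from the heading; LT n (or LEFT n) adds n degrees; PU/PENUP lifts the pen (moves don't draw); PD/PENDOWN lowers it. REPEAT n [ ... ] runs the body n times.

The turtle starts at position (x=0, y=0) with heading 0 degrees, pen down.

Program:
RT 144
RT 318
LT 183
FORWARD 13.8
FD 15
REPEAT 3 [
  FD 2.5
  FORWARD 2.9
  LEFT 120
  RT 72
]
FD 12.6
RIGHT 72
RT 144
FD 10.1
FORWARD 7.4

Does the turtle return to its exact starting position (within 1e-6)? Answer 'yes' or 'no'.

Answer: no

Derivation:
Executing turtle program step by step:
Start: pos=(0,0), heading=0, pen down
RT 144: heading 0 -> 216
RT 318: heading 216 -> 258
LT 183: heading 258 -> 81
FD 13.8: (0,0) -> (2.159,13.63) [heading=81, draw]
FD 15: (2.159,13.63) -> (4.505,28.445) [heading=81, draw]
REPEAT 3 [
  -- iteration 1/3 --
  FD 2.5: (4.505,28.445) -> (4.896,30.915) [heading=81, draw]
  FD 2.9: (4.896,30.915) -> (5.35,33.779) [heading=81, draw]
  LT 120: heading 81 -> 201
  RT 72: heading 201 -> 129
  -- iteration 2/3 --
  FD 2.5: (5.35,33.779) -> (3.777,35.722) [heading=129, draw]
  FD 2.9: (3.777,35.722) -> (1.952,37.976) [heading=129, draw]
  LT 120: heading 129 -> 249
  RT 72: heading 249 -> 177
  -- iteration 3/3 --
  FD 2.5: (1.952,37.976) -> (-0.545,38.106) [heading=177, draw]
  FD 2.9: (-0.545,38.106) -> (-3.441,38.258) [heading=177, draw]
  LT 120: heading 177 -> 297
  RT 72: heading 297 -> 225
]
FD 12.6: (-3.441,38.258) -> (-12.35,29.349) [heading=225, draw]
RT 72: heading 225 -> 153
RT 144: heading 153 -> 9
FD 10.1: (-12.35,29.349) -> (-2.375,30.929) [heading=9, draw]
FD 7.4: (-2.375,30.929) -> (4.934,32.086) [heading=9, draw]
Final: pos=(4.934,32.086), heading=9, 11 segment(s) drawn

Start position: (0, 0)
Final position: (4.934, 32.086)
Distance = 32.463; >= 1e-6 -> NOT closed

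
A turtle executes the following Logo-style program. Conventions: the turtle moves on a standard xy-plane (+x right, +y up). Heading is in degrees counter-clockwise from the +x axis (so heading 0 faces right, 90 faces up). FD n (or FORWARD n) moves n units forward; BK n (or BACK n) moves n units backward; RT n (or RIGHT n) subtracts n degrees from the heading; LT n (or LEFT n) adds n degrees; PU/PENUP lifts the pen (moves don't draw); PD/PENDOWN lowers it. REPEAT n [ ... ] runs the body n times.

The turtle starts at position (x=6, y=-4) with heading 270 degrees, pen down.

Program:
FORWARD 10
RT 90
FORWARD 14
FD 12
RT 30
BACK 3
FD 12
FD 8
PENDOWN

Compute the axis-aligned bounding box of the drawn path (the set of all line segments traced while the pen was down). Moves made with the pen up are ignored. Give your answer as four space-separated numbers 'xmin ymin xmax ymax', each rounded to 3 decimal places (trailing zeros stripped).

Answer: -34.722 -15.5 6 -4

Derivation:
Executing turtle program step by step:
Start: pos=(6,-4), heading=270, pen down
FD 10: (6,-4) -> (6,-14) [heading=270, draw]
RT 90: heading 270 -> 180
FD 14: (6,-14) -> (-8,-14) [heading=180, draw]
FD 12: (-8,-14) -> (-20,-14) [heading=180, draw]
RT 30: heading 180 -> 150
BK 3: (-20,-14) -> (-17.402,-15.5) [heading=150, draw]
FD 12: (-17.402,-15.5) -> (-27.794,-9.5) [heading=150, draw]
FD 8: (-27.794,-9.5) -> (-34.722,-5.5) [heading=150, draw]
PD: pen down
Final: pos=(-34.722,-5.5), heading=150, 6 segment(s) drawn

Segment endpoints: x in {-34.722, -27.794, -20, -17.402, -8, 6, 6}, y in {-15.5, -14, -14, -14, -9.5, -5.5, -4}
xmin=-34.722, ymin=-15.5, xmax=6, ymax=-4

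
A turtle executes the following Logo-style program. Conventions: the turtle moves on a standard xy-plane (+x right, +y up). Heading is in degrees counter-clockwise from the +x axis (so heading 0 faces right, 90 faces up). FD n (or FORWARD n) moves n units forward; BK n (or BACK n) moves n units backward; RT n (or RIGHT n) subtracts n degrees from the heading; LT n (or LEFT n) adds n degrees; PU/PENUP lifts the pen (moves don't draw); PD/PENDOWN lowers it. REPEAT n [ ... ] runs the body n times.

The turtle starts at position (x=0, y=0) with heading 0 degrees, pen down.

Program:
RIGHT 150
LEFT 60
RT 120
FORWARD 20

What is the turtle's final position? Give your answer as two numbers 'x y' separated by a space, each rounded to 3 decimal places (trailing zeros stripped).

Answer: -17.321 10

Derivation:
Executing turtle program step by step:
Start: pos=(0,0), heading=0, pen down
RT 150: heading 0 -> 210
LT 60: heading 210 -> 270
RT 120: heading 270 -> 150
FD 20: (0,0) -> (-17.321,10) [heading=150, draw]
Final: pos=(-17.321,10), heading=150, 1 segment(s) drawn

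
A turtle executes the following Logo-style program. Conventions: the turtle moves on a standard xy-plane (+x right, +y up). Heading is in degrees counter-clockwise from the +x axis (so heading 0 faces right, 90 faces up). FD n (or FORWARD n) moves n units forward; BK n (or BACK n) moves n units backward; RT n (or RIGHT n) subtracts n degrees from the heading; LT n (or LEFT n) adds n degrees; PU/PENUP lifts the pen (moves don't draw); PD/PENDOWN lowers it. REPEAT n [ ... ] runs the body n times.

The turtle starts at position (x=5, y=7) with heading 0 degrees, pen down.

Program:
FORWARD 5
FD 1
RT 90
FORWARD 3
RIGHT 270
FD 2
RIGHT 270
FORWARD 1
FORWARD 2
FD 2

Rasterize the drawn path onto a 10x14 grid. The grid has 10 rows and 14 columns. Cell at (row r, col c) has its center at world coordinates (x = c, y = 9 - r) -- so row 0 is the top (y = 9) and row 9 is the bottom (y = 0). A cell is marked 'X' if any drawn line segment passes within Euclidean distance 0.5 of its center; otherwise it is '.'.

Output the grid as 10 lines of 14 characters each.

Segment 0: (5,7) -> (10,7)
Segment 1: (10,7) -> (11,7)
Segment 2: (11,7) -> (11,4)
Segment 3: (11,4) -> (13,4)
Segment 4: (13,4) -> (13,5)
Segment 5: (13,5) -> (13,7)
Segment 6: (13,7) -> (13,9)

Answer: .............X
.............X
.....XXXXXXX.X
...........X.X
...........X.X
...........XXX
..............
..............
..............
..............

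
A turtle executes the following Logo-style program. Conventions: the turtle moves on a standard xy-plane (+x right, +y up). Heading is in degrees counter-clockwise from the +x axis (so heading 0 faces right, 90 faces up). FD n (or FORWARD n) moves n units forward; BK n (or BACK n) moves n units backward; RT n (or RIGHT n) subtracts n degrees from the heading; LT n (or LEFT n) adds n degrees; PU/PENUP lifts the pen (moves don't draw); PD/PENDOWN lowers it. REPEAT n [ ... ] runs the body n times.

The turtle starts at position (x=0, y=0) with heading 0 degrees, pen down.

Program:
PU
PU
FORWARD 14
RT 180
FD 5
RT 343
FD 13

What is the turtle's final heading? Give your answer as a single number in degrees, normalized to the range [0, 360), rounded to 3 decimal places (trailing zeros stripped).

Executing turtle program step by step:
Start: pos=(0,0), heading=0, pen down
PU: pen up
PU: pen up
FD 14: (0,0) -> (14,0) [heading=0, move]
RT 180: heading 0 -> 180
FD 5: (14,0) -> (9,0) [heading=180, move]
RT 343: heading 180 -> 197
FD 13: (9,0) -> (-3.432,-3.801) [heading=197, move]
Final: pos=(-3.432,-3.801), heading=197, 0 segment(s) drawn

Answer: 197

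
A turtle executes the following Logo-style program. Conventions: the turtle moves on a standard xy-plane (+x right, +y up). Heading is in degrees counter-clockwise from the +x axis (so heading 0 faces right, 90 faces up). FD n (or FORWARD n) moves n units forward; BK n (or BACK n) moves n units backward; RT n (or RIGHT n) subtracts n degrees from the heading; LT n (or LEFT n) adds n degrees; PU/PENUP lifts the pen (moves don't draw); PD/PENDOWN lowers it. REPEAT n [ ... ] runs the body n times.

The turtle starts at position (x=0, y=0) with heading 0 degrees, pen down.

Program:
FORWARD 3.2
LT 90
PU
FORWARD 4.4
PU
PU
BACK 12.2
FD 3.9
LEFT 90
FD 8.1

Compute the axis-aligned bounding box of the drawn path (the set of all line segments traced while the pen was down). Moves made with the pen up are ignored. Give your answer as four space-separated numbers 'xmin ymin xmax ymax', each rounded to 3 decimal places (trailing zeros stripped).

Answer: 0 0 3.2 0

Derivation:
Executing turtle program step by step:
Start: pos=(0,0), heading=0, pen down
FD 3.2: (0,0) -> (3.2,0) [heading=0, draw]
LT 90: heading 0 -> 90
PU: pen up
FD 4.4: (3.2,0) -> (3.2,4.4) [heading=90, move]
PU: pen up
PU: pen up
BK 12.2: (3.2,4.4) -> (3.2,-7.8) [heading=90, move]
FD 3.9: (3.2,-7.8) -> (3.2,-3.9) [heading=90, move]
LT 90: heading 90 -> 180
FD 8.1: (3.2,-3.9) -> (-4.9,-3.9) [heading=180, move]
Final: pos=(-4.9,-3.9), heading=180, 1 segment(s) drawn

Segment endpoints: x in {0, 3.2}, y in {0}
xmin=0, ymin=0, xmax=3.2, ymax=0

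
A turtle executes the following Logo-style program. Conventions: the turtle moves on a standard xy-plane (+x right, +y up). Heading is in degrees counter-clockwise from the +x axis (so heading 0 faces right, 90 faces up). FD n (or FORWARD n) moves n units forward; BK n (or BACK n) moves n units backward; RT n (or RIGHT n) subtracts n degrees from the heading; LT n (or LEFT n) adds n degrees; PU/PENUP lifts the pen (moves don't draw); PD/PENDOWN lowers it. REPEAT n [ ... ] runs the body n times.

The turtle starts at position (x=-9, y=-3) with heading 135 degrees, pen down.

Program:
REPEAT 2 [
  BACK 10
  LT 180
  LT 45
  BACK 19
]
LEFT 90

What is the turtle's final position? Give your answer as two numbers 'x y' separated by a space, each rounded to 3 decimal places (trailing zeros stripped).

Executing turtle program step by step:
Start: pos=(-9,-3), heading=135, pen down
REPEAT 2 [
  -- iteration 1/2 --
  BK 10: (-9,-3) -> (-1.929,-10.071) [heading=135, draw]
  LT 180: heading 135 -> 315
  LT 45: heading 315 -> 0
  BK 19: (-1.929,-10.071) -> (-20.929,-10.071) [heading=0, draw]
  -- iteration 2/2 --
  BK 10: (-20.929,-10.071) -> (-30.929,-10.071) [heading=0, draw]
  LT 180: heading 0 -> 180
  LT 45: heading 180 -> 225
  BK 19: (-30.929,-10.071) -> (-17.494,3.364) [heading=225, draw]
]
LT 90: heading 225 -> 315
Final: pos=(-17.494,3.364), heading=315, 4 segment(s) drawn

Answer: -17.494 3.364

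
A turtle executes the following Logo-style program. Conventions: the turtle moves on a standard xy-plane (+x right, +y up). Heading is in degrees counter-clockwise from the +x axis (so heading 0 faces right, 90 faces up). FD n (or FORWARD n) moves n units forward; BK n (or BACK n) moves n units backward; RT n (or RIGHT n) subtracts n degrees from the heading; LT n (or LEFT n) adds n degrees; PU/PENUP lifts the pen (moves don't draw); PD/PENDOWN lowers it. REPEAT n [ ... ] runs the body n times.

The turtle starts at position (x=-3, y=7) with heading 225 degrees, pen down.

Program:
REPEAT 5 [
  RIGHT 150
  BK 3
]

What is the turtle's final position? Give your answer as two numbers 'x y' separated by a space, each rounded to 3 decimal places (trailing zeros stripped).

Executing turtle program step by step:
Start: pos=(-3,7), heading=225, pen down
REPEAT 5 [
  -- iteration 1/5 --
  RT 150: heading 225 -> 75
  BK 3: (-3,7) -> (-3.776,4.102) [heading=75, draw]
  -- iteration 2/5 --
  RT 150: heading 75 -> 285
  BK 3: (-3.776,4.102) -> (-4.553,7) [heading=285, draw]
  -- iteration 3/5 --
  RT 150: heading 285 -> 135
  BK 3: (-4.553,7) -> (-2.432,4.879) [heading=135, draw]
  -- iteration 4/5 --
  RT 150: heading 135 -> 345
  BK 3: (-2.432,4.879) -> (-5.329,5.655) [heading=345, draw]
  -- iteration 5/5 --
  RT 150: heading 345 -> 195
  BK 3: (-5.329,5.655) -> (-2.432,6.432) [heading=195, draw]
]
Final: pos=(-2.432,6.432), heading=195, 5 segment(s) drawn

Answer: -2.432 6.432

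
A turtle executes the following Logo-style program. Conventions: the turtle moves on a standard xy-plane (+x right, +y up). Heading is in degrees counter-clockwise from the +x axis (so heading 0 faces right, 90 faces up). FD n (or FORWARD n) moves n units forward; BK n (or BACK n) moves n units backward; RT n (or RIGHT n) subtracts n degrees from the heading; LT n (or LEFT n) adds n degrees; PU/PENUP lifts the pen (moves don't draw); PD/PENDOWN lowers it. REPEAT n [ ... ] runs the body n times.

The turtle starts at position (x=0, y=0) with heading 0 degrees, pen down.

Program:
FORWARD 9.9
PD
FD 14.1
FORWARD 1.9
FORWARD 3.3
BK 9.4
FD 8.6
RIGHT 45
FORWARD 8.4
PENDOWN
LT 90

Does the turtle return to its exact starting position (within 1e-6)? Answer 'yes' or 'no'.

Executing turtle program step by step:
Start: pos=(0,0), heading=0, pen down
FD 9.9: (0,0) -> (9.9,0) [heading=0, draw]
PD: pen down
FD 14.1: (9.9,0) -> (24,0) [heading=0, draw]
FD 1.9: (24,0) -> (25.9,0) [heading=0, draw]
FD 3.3: (25.9,0) -> (29.2,0) [heading=0, draw]
BK 9.4: (29.2,0) -> (19.8,0) [heading=0, draw]
FD 8.6: (19.8,0) -> (28.4,0) [heading=0, draw]
RT 45: heading 0 -> 315
FD 8.4: (28.4,0) -> (34.34,-5.94) [heading=315, draw]
PD: pen down
LT 90: heading 315 -> 45
Final: pos=(34.34,-5.94), heading=45, 7 segment(s) drawn

Start position: (0, 0)
Final position: (34.34, -5.94)
Distance = 34.85; >= 1e-6 -> NOT closed

Answer: no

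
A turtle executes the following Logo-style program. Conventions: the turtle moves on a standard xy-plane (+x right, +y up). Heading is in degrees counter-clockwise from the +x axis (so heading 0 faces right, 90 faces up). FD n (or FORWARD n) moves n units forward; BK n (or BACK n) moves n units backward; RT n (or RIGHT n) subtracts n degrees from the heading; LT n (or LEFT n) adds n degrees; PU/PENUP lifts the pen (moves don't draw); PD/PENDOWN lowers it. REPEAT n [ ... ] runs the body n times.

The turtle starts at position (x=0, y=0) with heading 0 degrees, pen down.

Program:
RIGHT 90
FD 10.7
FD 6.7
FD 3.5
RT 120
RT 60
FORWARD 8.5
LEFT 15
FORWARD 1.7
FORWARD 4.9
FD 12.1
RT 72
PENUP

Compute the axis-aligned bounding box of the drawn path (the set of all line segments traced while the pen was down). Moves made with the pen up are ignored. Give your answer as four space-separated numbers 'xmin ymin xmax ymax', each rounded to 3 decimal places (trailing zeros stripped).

Executing turtle program step by step:
Start: pos=(0,0), heading=0, pen down
RT 90: heading 0 -> 270
FD 10.7: (0,0) -> (0,-10.7) [heading=270, draw]
FD 6.7: (0,-10.7) -> (0,-17.4) [heading=270, draw]
FD 3.5: (0,-17.4) -> (0,-20.9) [heading=270, draw]
RT 120: heading 270 -> 150
RT 60: heading 150 -> 90
FD 8.5: (0,-20.9) -> (0,-12.4) [heading=90, draw]
LT 15: heading 90 -> 105
FD 1.7: (0,-12.4) -> (-0.44,-10.758) [heading=105, draw]
FD 4.9: (-0.44,-10.758) -> (-1.708,-6.025) [heading=105, draw]
FD 12.1: (-1.708,-6.025) -> (-4.84,5.663) [heading=105, draw]
RT 72: heading 105 -> 33
PU: pen up
Final: pos=(-4.84,5.663), heading=33, 7 segment(s) drawn

Segment endpoints: x in {-4.84, -1.708, -0.44, 0, 0, 0, 0, 0}, y in {-20.9, -17.4, -12.4, -10.758, -10.7, -6.025, 0, 5.663}
xmin=-4.84, ymin=-20.9, xmax=0, ymax=5.663

Answer: -4.84 -20.9 0 5.663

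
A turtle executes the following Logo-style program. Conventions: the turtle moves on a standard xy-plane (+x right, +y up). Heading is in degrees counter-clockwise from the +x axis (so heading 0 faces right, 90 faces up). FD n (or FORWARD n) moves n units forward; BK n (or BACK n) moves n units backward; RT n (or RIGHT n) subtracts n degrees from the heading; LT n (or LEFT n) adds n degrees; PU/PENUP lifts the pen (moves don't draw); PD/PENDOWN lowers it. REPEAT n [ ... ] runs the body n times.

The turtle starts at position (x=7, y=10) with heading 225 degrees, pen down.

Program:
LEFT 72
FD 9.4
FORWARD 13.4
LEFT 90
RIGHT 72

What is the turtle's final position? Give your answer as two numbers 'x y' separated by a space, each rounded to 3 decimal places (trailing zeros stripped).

Executing turtle program step by step:
Start: pos=(7,10), heading=225, pen down
LT 72: heading 225 -> 297
FD 9.4: (7,10) -> (11.268,1.625) [heading=297, draw]
FD 13.4: (11.268,1.625) -> (17.351,-10.315) [heading=297, draw]
LT 90: heading 297 -> 27
RT 72: heading 27 -> 315
Final: pos=(17.351,-10.315), heading=315, 2 segment(s) drawn

Answer: 17.351 -10.315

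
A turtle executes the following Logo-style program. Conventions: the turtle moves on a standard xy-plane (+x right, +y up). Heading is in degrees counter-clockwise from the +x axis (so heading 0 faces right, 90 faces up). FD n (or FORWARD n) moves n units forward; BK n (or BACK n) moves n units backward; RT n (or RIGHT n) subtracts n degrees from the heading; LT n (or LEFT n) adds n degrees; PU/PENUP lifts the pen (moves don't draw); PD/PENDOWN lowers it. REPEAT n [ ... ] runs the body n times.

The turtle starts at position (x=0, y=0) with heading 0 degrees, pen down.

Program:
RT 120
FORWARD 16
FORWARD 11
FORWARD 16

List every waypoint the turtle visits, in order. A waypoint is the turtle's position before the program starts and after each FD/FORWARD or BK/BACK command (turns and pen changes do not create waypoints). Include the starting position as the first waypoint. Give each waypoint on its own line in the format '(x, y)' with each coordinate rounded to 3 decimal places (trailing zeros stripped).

Executing turtle program step by step:
Start: pos=(0,0), heading=0, pen down
RT 120: heading 0 -> 240
FD 16: (0,0) -> (-8,-13.856) [heading=240, draw]
FD 11: (-8,-13.856) -> (-13.5,-23.383) [heading=240, draw]
FD 16: (-13.5,-23.383) -> (-21.5,-37.239) [heading=240, draw]
Final: pos=(-21.5,-37.239), heading=240, 3 segment(s) drawn
Waypoints (4 total):
(0, 0)
(-8, -13.856)
(-13.5, -23.383)
(-21.5, -37.239)

Answer: (0, 0)
(-8, -13.856)
(-13.5, -23.383)
(-21.5, -37.239)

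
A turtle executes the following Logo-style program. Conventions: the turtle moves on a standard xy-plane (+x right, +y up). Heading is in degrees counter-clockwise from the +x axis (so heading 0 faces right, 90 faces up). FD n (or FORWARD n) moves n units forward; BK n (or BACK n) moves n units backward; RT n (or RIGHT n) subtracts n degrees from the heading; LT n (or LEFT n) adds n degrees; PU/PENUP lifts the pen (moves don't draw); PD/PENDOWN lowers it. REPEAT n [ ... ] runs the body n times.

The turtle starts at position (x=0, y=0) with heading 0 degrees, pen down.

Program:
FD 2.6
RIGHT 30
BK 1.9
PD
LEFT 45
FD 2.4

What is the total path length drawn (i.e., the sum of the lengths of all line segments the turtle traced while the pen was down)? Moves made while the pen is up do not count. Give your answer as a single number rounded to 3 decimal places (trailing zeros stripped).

Executing turtle program step by step:
Start: pos=(0,0), heading=0, pen down
FD 2.6: (0,0) -> (2.6,0) [heading=0, draw]
RT 30: heading 0 -> 330
BK 1.9: (2.6,0) -> (0.955,0.95) [heading=330, draw]
PD: pen down
LT 45: heading 330 -> 15
FD 2.4: (0.955,0.95) -> (3.273,1.571) [heading=15, draw]
Final: pos=(3.273,1.571), heading=15, 3 segment(s) drawn

Segment lengths:
  seg 1: (0,0) -> (2.6,0), length = 2.6
  seg 2: (2.6,0) -> (0.955,0.95), length = 1.9
  seg 3: (0.955,0.95) -> (3.273,1.571), length = 2.4
Total = 6.9

Answer: 6.9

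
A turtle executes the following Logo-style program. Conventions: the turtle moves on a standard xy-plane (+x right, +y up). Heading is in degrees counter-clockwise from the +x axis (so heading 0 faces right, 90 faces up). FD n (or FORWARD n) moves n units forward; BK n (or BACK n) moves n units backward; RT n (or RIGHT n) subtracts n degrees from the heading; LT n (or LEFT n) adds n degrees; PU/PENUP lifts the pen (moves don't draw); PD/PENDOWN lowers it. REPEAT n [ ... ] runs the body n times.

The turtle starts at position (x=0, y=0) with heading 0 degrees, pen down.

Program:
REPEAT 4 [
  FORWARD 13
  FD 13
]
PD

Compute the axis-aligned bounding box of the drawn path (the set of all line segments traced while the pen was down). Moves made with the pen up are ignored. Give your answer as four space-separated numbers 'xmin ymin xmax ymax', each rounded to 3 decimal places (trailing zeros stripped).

Executing turtle program step by step:
Start: pos=(0,0), heading=0, pen down
REPEAT 4 [
  -- iteration 1/4 --
  FD 13: (0,0) -> (13,0) [heading=0, draw]
  FD 13: (13,0) -> (26,0) [heading=0, draw]
  -- iteration 2/4 --
  FD 13: (26,0) -> (39,0) [heading=0, draw]
  FD 13: (39,0) -> (52,0) [heading=0, draw]
  -- iteration 3/4 --
  FD 13: (52,0) -> (65,0) [heading=0, draw]
  FD 13: (65,0) -> (78,0) [heading=0, draw]
  -- iteration 4/4 --
  FD 13: (78,0) -> (91,0) [heading=0, draw]
  FD 13: (91,0) -> (104,0) [heading=0, draw]
]
PD: pen down
Final: pos=(104,0), heading=0, 8 segment(s) drawn

Segment endpoints: x in {0, 13, 26, 39, 52, 65, 78, 91, 104}, y in {0}
xmin=0, ymin=0, xmax=104, ymax=0

Answer: 0 0 104 0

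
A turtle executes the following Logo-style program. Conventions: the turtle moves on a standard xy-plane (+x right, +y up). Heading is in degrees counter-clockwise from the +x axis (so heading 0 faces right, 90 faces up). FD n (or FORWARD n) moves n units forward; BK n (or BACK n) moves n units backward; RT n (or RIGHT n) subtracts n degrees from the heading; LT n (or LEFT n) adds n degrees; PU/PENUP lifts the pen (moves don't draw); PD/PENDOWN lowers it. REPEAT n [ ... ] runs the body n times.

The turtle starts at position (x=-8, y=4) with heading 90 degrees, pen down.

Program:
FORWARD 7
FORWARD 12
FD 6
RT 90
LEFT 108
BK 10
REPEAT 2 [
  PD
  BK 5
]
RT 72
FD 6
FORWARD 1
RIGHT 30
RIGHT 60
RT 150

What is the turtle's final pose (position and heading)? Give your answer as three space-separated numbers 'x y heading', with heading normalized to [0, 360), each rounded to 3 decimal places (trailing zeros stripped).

Executing turtle program step by step:
Start: pos=(-8,4), heading=90, pen down
FD 7: (-8,4) -> (-8,11) [heading=90, draw]
FD 12: (-8,11) -> (-8,23) [heading=90, draw]
FD 6: (-8,23) -> (-8,29) [heading=90, draw]
RT 90: heading 90 -> 0
LT 108: heading 0 -> 108
BK 10: (-8,29) -> (-4.91,19.489) [heading=108, draw]
REPEAT 2 [
  -- iteration 1/2 --
  PD: pen down
  BK 5: (-4.91,19.489) -> (-3.365,14.734) [heading=108, draw]
  -- iteration 2/2 --
  PD: pen down
  BK 5: (-3.365,14.734) -> (-1.82,9.979) [heading=108, draw]
]
RT 72: heading 108 -> 36
FD 6: (-1.82,9.979) -> (3.034,13.506) [heading=36, draw]
FD 1: (3.034,13.506) -> (3.843,14.093) [heading=36, draw]
RT 30: heading 36 -> 6
RT 60: heading 6 -> 306
RT 150: heading 306 -> 156
Final: pos=(3.843,14.093), heading=156, 8 segment(s) drawn

Answer: 3.843 14.093 156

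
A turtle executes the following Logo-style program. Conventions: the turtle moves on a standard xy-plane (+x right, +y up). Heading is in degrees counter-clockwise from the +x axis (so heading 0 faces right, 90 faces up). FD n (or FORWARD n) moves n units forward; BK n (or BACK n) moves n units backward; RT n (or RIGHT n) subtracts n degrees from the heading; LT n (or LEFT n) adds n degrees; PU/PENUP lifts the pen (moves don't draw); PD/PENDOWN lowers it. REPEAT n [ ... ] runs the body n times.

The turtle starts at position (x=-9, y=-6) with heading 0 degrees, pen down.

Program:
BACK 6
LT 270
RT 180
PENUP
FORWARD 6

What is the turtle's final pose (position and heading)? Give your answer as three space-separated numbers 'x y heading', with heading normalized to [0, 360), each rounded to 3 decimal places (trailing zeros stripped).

Executing turtle program step by step:
Start: pos=(-9,-6), heading=0, pen down
BK 6: (-9,-6) -> (-15,-6) [heading=0, draw]
LT 270: heading 0 -> 270
RT 180: heading 270 -> 90
PU: pen up
FD 6: (-15,-6) -> (-15,0) [heading=90, move]
Final: pos=(-15,0), heading=90, 1 segment(s) drawn

Answer: -15 0 90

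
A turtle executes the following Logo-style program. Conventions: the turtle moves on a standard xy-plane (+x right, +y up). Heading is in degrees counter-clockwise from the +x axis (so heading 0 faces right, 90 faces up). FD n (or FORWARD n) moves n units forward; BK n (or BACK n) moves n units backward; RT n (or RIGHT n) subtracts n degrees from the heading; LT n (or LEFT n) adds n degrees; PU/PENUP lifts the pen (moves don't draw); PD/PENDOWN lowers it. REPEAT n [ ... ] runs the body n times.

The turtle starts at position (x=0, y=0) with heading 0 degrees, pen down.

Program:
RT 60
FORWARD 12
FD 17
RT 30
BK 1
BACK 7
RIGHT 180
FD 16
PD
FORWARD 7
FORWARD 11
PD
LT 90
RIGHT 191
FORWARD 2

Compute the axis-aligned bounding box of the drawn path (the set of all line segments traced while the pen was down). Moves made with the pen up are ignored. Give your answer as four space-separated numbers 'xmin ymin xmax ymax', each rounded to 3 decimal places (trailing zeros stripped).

Executing turtle program step by step:
Start: pos=(0,0), heading=0, pen down
RT 60: heading 0 -> 300
FD 12: (0,0) -> (6,-10.392) [heading=300, draw]
FD 17: (6,-10.392) -> (14.5,-25.115) [heading=300, draw]
RT 30: heading 300 -> 270
BK 1: (14.5,-25.115) -> (14.5,-24.115) [heading=270, draw]
BK 7: (14.5,-24.115) -> (14.5,-17.115) [heading=270, draw]
RT 180: heading 270 -> 90
FD 16: (14.5,-17.115) -> (14.5,-1.115) [heading=90, draw]
PD: pen down
FD 7: (14.5,-1.115) -> (14.5,5.885) [heading=90, draw]
FD 11: (14.5,5.885) -> (14.5,16.885) [heading=90, draw]
PD: pen down
LT 90: heading 90 -> 180
RT 191: heading 180 -> 349
FD 2: (14.5,16.885) -> (16.463,16.504) [heading=349, draw]
Final: pos=(16.463,16.504), heading=349, 8 segment(s) drawn

Segment endpoints: x in {0, 6, 14.5, 14.5, 14.5, 14.5, 16.463}, y in {-25.115, -24.115, -17.115, -10.392, -1.115, 0, 5.885, 16.504, 16.885}
xmin=0, ymin=-25.115, xmax=16.463, ymax=16.885

Answer: 0 -25.115 16.463 16.885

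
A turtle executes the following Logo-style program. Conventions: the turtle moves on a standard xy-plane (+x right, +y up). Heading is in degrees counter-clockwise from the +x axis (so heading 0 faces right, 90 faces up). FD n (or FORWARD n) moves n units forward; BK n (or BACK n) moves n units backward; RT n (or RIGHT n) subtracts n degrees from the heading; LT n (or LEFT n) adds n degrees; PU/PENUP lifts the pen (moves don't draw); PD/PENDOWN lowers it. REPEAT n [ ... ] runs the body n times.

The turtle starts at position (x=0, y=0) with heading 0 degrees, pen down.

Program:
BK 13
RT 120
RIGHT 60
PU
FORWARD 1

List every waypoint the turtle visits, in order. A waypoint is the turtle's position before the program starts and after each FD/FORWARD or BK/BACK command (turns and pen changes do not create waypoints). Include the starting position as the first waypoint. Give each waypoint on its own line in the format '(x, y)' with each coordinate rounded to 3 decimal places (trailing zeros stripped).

Executing turtle program step by step:
Start: pos=(0,0), heading=0, pen down
BK 13: (0,0) -> (-13,0) [heading=0, draw]
RT 120: heading 0 -> 240
RT 60: heading 240 -> 180
PU: pen up
FD 1: (-13,0) -> (-14,0) [heading=180, move]
Final: pos=(-14,0), heading=180, 1 segment(s) drawn
Waypoints (3 total):
(0, 0)
(-13, 0)
(-14, 0)

Answer: (0, 0)
(-13, 0)
(-14, 0)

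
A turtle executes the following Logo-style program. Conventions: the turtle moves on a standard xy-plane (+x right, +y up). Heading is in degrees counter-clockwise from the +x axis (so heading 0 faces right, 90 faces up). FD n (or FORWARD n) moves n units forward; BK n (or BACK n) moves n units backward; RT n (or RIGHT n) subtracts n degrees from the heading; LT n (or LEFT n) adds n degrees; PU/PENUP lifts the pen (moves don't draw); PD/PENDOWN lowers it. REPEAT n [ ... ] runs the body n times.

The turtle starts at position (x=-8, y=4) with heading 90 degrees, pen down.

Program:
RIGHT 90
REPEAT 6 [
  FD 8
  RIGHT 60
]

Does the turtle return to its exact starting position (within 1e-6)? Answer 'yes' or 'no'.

Executing turtle program step by step:
Start: pos=(-8,4), heading=90, pen down
RT 90: heading 90 -> 0
REPEAT 6 [
  -- iteration 1/6 --
  FD 8: (-8,4) -> (0,4) [heading=0, draw]
  RT 60: heading 0 -> 300
  -- iteration 2/6 --
  FD 8: (0,4) -> (4,-2.928) [heading=300, draw]
  RT 60: heading 300 -> 240
  -- iteration 3/6 --
  FD 8: (4,-2.928) -> (0,-9.856) [heading=240, draw]
  RT 60: heading 240 -> 180
  -- iteration 4/6 --
  FD 8: (0,-9.856) -> (-8,-9.856) [heading=180, draw]
  RT 60: heading 180 -> 120
  -- iteration 5/6 --
  FD 8: (-8,-9.856) -> (-12,-2.928) [heading=120, draw]
  RT 60: heading 120 -> 60
  -- iteration 6/6 --
  FD 8: (-12,-2.928) -> (-8,4) [heading=60, draw]
  RT 60: heading 60 -> 0
]
Final: pos=(-8,4), heading=0, 6 segment(s) drawn

Start position: (-8, 4)
Final position: (-8, 4)
Distance = 0; < 1e-6 -> CLOSED

Answer: yes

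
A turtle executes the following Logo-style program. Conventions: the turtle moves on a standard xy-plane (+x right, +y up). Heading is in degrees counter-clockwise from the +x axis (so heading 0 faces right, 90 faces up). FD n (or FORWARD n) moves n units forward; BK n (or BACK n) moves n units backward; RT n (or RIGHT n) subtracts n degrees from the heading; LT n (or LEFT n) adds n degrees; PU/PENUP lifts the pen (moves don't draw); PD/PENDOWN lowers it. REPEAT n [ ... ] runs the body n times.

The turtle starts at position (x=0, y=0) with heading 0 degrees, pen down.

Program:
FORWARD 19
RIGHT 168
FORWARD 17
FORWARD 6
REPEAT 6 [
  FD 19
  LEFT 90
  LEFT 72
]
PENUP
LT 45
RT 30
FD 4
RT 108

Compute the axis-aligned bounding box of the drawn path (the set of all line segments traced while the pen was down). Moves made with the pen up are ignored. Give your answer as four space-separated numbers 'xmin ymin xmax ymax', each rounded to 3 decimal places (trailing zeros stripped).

Executing turtle program step by step:
Start: pos=(0,0), heading=0, pen down
FD 19: (0,0) -> (19,0) [heading=0, draw]
RT 168: heading 0 -> 192
FD 17: (19,0) -> (2.371,-3.534) [heading=192, draw]
FD 6: (2.371,-3.534) -> (-3.497,-4.782) [heading=192, draw]
REPEAT 6 [
  -- iteration 1/6 --
  FD 19: (-3.497,-4.782) -> (-22.082,-8.732) [heading=192, draw]
  LT 90: heading 192 -> 282
  LT 72: heading 282 -> 354
  -- iteration 2/6 --
  FD 19: (-22.082,-8.732) -> (-3.186,-10.718) [heading=354, draw]
  LT 90: heading 354 -> 84
  LT 72: heading 84 -> 156
  -- iteration 3/6 --
  FD 19: (-3.186,-10.718) -> (-20.544,-2.99) [heading=156, draw]
  LT 90: heading 156 -> 246
  LT 72: heading 246 -> 318
  -- iteration 4/6 --
  FD 19: (-20.544,-2.99) -> (-6.424,-15.704) [heading=318, draw]
  LT 90: heading 318 -> 48
  LT 72: heading 48 -> 120
  -- iteration 5/6 --
  FD 19: (-6.424,-15.704) -> (-15.924,0.751) [heading=120, draw]
  LT 90: heading 120 -> 210
  LT 72: heading 210 -> 282
  -- iteration 6/6 --
  FD 19: (-15.924,0.751) -> (-11.974,-17.834) [heading=282, draw]
  LT 90: heading 282 -> 12
  LT 72: heading 12 -> 84
]
PU: pen up
LT 45: heading 84 -> 129
RT 30: heading 129 -> 99
FD 4: (-11.974,-17.834) -> (-12.599,-13.883) [heading=99, move]
RT 108: heading 99 -> 351
Final: pos=(-12.599,-13.883), heading=351, 9 segment(s) drawn

Segment endpoints: x in {-22.082, -20.544, -15.924, -11.974, -6.424, -3.497, -3.186, 0, 2.371, 19}, y in {-17.834, -15.704, -10.718, -8.732, -4.782, -3.534, -2.99, 0, 0.751}
xmin=-22.082, ymin=-17.834, xmax=19, ymax=0.751

Answer: -22.082 -17.834 19 0.751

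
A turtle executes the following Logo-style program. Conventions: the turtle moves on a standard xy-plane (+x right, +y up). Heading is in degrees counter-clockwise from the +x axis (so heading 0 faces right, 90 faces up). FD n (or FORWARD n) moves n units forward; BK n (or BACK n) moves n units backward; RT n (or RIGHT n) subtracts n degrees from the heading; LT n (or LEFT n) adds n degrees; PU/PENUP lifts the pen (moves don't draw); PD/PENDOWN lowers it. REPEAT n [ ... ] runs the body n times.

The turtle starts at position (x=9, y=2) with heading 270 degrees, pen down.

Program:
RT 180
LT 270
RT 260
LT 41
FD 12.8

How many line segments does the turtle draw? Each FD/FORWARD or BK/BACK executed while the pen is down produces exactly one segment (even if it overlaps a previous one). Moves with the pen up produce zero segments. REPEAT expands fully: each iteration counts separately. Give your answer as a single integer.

Executing turtle program step by step:
Start: pos=(9,2), heading=270, pen down
RT 180: heading 270 -> 90
LT 270: heading 90 -> 0
RT 260: heading 0 -> 100
LT 41: heading 100 -> 141
FD 12.8: (9,2) -> (-0.947,10.055) [heading=141, draw]
Final: pos=(-0.947,10.055), heading=141, 1 segment(s) drawn
Segments drawn: 1

Answer: 1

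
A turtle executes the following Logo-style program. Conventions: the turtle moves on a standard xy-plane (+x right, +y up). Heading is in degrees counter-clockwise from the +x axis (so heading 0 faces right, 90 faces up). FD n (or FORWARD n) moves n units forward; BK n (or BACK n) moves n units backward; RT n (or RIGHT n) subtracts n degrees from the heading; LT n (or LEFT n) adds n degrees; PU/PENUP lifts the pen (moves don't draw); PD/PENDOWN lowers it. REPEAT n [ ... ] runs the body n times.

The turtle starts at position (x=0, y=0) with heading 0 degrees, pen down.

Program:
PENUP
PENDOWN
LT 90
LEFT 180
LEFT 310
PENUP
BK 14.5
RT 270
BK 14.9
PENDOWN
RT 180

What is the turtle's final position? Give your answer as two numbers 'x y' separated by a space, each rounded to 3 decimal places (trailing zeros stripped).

Executing turtle program step by step:
Start: pos=(0,0), heading=0, pen down
PU: pen up
PD: pen down
LT 90: heading 0 -> 90
LT 180: heading 90 -> 270
LT 310: heading 270 -> 220
PU: pen up
BK 14.5: (0,0) -> (11.108,9.32) [heading=220, move]
RT 270: heading 220 -> 310
BK 14.9: (11.108,9.32) -> (1.53,20.734) [heading=310, move]
PD: pen down
RT 180: heading 310 -> 130
Final: pos=(1.53,20.734), heading=130, 0 segment(s) drawn

Answer: 1.53 20.734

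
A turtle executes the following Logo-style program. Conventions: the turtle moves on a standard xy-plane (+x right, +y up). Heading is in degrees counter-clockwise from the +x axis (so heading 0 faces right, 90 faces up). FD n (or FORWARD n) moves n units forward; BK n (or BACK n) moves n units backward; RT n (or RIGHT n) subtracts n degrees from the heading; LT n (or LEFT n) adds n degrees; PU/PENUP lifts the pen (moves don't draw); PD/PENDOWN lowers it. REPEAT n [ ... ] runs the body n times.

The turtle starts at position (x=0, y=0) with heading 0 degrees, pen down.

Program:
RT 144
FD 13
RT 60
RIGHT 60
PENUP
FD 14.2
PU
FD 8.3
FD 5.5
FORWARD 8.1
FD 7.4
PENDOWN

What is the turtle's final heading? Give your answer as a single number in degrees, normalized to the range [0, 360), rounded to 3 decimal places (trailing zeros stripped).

Executing turtle program step by step:
Start: pos=(0,0), heading=0, pen down
RT 144: heading 0 -> 216
FD 13: (0,0) -> (-10.517,-7.641) [heading=216, draw]
RT 60: heading 216 -> 156
RT 60: heading 156 -> 96
PU: pen up
FD 14.2: (-10.517,-7.641) -> (-12.002,6.481) [heading=96, move]
PU: pen up
FD 8.3: (-12.002,6.481) -> (-12.869,14.736) [heading=96, move]
FD 5.5: (-12.869,14.736) -> (-13.444,20.205) [heading=96, move]
FD 8.1: (-13.444,20.205) -> (-14.291,28.261) [heading=96, move]
FD 7.4: (-14.291,28.261) -> (-15.064,35.62) [heading=96, move]
PD: pen down
Final: pos=(-15.064,35.62), heading=96, 1 segment(s) drawn

Answer: 96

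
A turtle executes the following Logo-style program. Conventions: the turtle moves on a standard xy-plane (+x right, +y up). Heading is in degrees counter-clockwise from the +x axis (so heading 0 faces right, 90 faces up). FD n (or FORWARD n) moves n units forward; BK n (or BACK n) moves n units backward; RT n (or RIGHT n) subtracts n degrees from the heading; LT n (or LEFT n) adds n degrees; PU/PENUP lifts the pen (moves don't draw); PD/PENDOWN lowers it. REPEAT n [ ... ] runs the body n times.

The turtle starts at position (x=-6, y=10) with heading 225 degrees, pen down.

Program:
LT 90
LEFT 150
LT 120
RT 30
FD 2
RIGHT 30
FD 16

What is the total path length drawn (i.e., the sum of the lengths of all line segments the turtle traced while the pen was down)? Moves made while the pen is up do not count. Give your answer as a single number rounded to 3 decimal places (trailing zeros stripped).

Executing turtle program step by step:
Start: pos=(-6,10), heading=225, pen down
LT 90: heading 225 -> 315
LT 150: heading 315 -> 105
LT 120: heading 105 -> 225
RT 30: heading 225 -> 195
FD 2: (-6,10) -> (-7.932,9.482) [heading=195, draw]
RT 30: heading 195 -> 165
FD 16: (-7.932,9.482) -> (-23.387,13.623) [heading=165, draw]
Final: pos=(-23.387,13.623), heading=165, 2 segment(s) drawn

Segment lengths:
  seg 1: (-6,10) -> (-7.932,9.482), length = 2
  seg 2: (-7.932,9.482) -> (-23.387,13.623), length = 16
Total = 18

Answer: 18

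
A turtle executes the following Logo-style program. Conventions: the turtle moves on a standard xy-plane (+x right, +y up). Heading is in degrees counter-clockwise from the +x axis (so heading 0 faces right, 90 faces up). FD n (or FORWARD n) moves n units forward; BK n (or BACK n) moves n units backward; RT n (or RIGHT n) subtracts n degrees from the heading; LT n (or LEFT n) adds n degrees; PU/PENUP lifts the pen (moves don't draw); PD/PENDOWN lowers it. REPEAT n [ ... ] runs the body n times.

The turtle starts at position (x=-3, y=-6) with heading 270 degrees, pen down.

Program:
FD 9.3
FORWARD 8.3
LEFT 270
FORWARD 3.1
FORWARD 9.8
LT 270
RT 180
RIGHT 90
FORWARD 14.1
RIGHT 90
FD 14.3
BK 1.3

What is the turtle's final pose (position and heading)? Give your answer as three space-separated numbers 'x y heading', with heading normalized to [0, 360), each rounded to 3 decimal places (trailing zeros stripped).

Executing turtle program step by step:
Start: pos=(-3,-6), heading=270, pen down
FD 9.3: (-3,-6) -> (-3,-15.3) [heading=270, draw]
FD 8.3: (-3,-15.3) -> (-3,-23.6) [heading=270, draw]
LT 270: heading 270 -> 180
FD 3.1: (-3,-23.6) -> (-6.1,-23.6) [heading=180, draw]
FD 9.8: (-6.1,-23.6) -> (-15.9,-23.6) [heading=180, draw]
LT 270: heading 180 -> 90
RT 180: heading 90 -> 270
RT 90: heading 270 -> 180
FD 14.1: (-15.9,-23.6) -> (-30,-23.6) [heading=180, draw]
RT 90: heading 180 -> 90
FD 14.3: (-30,-23.6) -> (-30,-9.3) [heading=90, draw]
BK 1.3: (-30,-9.3) -> (-30,-10.6) [heading=90, draw]
Final: pos=(-30,-10.6), heading=90, 7 segment(s) drawn

Answer: -30 -10.6 90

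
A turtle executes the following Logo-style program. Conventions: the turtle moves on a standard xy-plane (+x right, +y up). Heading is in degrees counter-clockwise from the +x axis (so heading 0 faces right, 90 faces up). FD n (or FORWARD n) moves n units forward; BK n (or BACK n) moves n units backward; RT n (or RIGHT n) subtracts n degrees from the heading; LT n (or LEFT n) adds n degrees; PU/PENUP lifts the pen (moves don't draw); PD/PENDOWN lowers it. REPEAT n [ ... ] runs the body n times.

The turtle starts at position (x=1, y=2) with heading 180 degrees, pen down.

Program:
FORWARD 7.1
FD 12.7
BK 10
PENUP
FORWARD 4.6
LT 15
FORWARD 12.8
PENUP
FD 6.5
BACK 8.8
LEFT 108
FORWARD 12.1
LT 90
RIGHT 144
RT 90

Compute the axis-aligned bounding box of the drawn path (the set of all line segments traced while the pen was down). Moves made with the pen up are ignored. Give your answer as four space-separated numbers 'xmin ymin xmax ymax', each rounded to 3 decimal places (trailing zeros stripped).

Executing turtle program step by step:
Start: pos=(1,2), heading=180, pen down
FD 7.1: (1,2) -> (-6.1,2) [heading=180, draw]
FD 12.7: (-6.1,2) -> (-18.8,2) [heading=180, draw]
BK 10: (-18.8,2) -> (-8.8,2) [heading=180, draw]
PU: pen up
FD 4.6: (-8.8,2) -> (-13.4,2) [heading=180, move]
LT 15: heading 180 -> 195
FD 12.8: (-13.4,2) -> (-25.764,-1.313) [heading=195, move]
PU: pen up
FD 6.5: (-25.764,-1.313) -> (-32.042,-2.995) [heading=195, move]
BK 8.8: (-32.042,-2.995) -> (-23.542,-0.718) [heading=195, move]
LT 108: heading 195 -> 303
FD 12.1: (-23.542,-0.718) -> (-16.952,-10.866) [heading=303, move]
LT 90: heading 303 -> 33
RT 144: heading 33 -> 249
RT 90: heading 249 -> 159
Final: pos=(-16.952,-10.866), heading=159, 3 segment(s) drawn

Segment endpoints: x in {-18.8, -8.8, -6.1, 1}, y in {2, 2, 2, 2}
xmin=-18.8, ymin=2, xmax=1, ymax=2

Answer: -18.8 2 1 2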